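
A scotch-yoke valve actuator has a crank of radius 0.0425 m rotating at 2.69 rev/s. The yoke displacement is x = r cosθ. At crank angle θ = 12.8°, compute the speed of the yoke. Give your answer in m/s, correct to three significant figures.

ω = 16.9 rad/s (from 2.69 rev/s).
x = r cosθ ⇒ ẋ = −rω sinθ.
|v| = rω|sinθ| = 0.0425·16.9·|sin 12.8°| = 0.15914 m/s.

0.159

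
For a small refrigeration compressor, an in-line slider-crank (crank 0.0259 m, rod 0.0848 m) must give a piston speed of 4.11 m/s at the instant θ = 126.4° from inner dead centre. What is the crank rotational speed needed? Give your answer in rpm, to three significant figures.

2320

For an in-line slider-crank, |v_piston| = rω|sinθ|·[1 + r cosθ/√(L² − r² sin²θ)].
With r = 0.0259 m, L = 0.0848 m, θ = 126.4°: the bracketed kinematic factor |dx/dθ| = 0.016949 m.
ω = v/|dx/dθ| = 4.11/0.016949 = 242.5 rad/s.
N = 60ω/(2π) = 2315.7 rpm.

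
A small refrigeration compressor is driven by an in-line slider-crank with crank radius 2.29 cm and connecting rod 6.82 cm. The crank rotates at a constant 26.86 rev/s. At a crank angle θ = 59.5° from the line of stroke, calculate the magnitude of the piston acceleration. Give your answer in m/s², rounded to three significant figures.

225

ω = 2π·26.9 = 168.8 rad/s
x(θ) = r cosθ + √(L² − r² sin²θ); with ω constant, a = ω²·d²x/dθ².
d²x/dθ² = −r cosθ − r²(cos2θ)/√u − r⁴ sin²2θ/(4u^{3/2}),  u = L² − r² sin²θ = 0.00426192 m².
Substituting r = 0.0229 m, L = 0.0682 m, θ = 59.5°: d²x/dθ² = -0.0079173 m.
a = ω²·d²x/dθ² = (168.8)²·(-0.0079173) = -225.5 m/s²;  |a| = 225.5 m/s².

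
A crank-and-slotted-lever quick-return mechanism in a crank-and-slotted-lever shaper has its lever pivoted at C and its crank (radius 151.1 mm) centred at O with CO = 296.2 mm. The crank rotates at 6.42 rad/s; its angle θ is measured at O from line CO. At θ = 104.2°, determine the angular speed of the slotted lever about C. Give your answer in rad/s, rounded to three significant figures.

0.859

ω = 6.42 rad/s
Crank pin A relative to C: A = (d + r cosθ, r sinθ); lever angle φ = atan2(r sinθ, d + r cosθ).
Differentiating tanφ: φ̇ = rω(d cosθ + r)/(d² + r² + 2dr cosθ).
d² + r² + 2dr cosθ = |CA|² = 0.0886078 m²;  d cosθ + r = +0.07844 m.
|ω_lever| = |0.1511·6.42·+0.07844| / 0.0886078 = 0.85875 rad/s.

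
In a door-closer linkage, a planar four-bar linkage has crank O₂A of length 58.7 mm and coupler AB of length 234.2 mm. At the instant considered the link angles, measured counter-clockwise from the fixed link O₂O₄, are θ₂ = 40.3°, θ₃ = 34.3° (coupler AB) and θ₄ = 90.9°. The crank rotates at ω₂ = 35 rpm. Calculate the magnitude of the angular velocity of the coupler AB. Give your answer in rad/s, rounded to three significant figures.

0.850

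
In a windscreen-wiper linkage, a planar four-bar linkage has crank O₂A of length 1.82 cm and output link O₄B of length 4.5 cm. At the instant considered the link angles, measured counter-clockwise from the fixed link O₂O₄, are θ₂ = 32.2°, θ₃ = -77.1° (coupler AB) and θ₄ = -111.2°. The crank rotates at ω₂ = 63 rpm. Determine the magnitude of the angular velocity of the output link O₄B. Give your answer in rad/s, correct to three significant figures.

4.49

ω₂ = 6.597 rad/s (from 63 rpm).
Differentiating the loop-closure r₂e^{iθ₂}+r₃e^{iθ₃}=r₁+r₄e^{iθ₄} gives r₂ω₂e^{iθ₂}+r₃ω₃e^{iθ₃}=r₄ω₄e^{iθ₄}.
Eliminating the other unknown: ω₄ = r₂ω₂ sin(θ₂−θ₃) / [r₄ sin(θ₄−θ₃)].
Numerator sine = +0.94380; denominator sine = -0.56064.
Result = 0.0182·6.597·(+0.94380) / (0.045·(-0.56064)) = -4.4918 rad/s; magnitude 4.4918 rad/s.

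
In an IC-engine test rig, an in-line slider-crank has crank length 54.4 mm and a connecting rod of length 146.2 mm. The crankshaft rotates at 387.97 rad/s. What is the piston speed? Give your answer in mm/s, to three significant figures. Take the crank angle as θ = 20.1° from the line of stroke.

ω = 388 rad/s
For an in-line slider-crank, x = r cosθ + √(L² − r² sin²θ), so v = −rω sinθ·[1 + r cosθ/√(L² − r² sin²θ)].
With r = 0.0544 m, L = 0.1462 m, θ = 20.1°: √(L² − r² sin²θ) = 0.145 m.
v = −0.0544·388·0.34366·[1 + 0.0544·0.93909/0.145] = -9.8086 m/s.
|v| = 9.8086 m/s = 9808.6 mm/s.

9810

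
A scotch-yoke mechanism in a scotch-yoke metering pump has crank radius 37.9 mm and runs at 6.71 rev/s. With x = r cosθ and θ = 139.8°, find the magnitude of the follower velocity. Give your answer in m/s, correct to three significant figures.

1.03

ω = 42.16 rad/s (from 6.71 rev/s).
x = r cosθ ⇒ ẋ = −rω sinθ.
|v| = rω|sinθ| = 0.0379·42.16·|sin 139.8°| = 1.0314 m/s.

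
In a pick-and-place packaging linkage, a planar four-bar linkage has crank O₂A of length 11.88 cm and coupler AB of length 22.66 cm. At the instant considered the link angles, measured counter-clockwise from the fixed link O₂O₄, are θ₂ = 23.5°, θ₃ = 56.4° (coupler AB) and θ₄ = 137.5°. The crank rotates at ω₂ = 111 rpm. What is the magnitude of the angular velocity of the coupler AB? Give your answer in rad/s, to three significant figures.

ω₂ = 11.62 rad/s (from 111 rpm).
Differentiating the loop-closure r₂e^{iθ₂}+r₃e^{iθ₃}=r₁+r₄e^{iθ₄} gives r₂ω₂e^{iθ₂}+r₃ω₃e^{iθ₃}=r₄ω₄e^{iθ₄}.
Eliminating the other unknown: ω₃ = r₂ω₂ sin(θ₄−θ₂) / [r₃ sin(θ₃−θ₄)].
Numerator sine = +0.91355; denominator sine = -0.98796.
Result = 0.1188·11.62·(+0.91355) / (0.2266·(-0.98796)) = -5.6351 rad/s; magnitude 5.6351 rad/s.

5.64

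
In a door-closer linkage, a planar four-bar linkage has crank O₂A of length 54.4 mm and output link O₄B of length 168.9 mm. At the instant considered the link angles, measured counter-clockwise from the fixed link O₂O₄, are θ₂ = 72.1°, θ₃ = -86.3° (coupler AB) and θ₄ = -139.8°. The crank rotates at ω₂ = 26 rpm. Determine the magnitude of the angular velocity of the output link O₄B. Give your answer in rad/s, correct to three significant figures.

0.402

ω₂ = 2.723 rad/s (from 26 rpm).
Differentiating the loop-closure r₂e^{iθ₂}+r₃e^{iθ₃}=r₁+r₄e^{iθ₄} gives r₂ω₂e^{iθ₂}+r₃ω₃e^{iθ₃}=r₄ω₄e^{iθ₄}.
Eliminating the other unknown: ω₄ = r₂ω₂ sin(θ₂−θ₃) / [r₄ sin(θ₄−θ₃)].
Numerator sine = +0.36812; denominator sine = -0.80386.
Result = 0.0544·2.723·(+0.36812) / (0.1689·(-0.80386)) = -0.40159 rad/s; magnitude 0.40159 rad/s.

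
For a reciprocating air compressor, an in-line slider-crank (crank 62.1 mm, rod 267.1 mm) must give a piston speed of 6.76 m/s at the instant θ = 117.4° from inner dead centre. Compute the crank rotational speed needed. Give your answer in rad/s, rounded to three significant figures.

138

For an in-line slider-crank, |v_piston| = rω|sinθ|·[1 + r cosθ/√(L² − r² sin²θ)].
With r = 0.0621 m, L = 0.2671 m, θ = 117.4°: the bracketed kinematic factor |dx/dθ| = 0.049105 m.
ω = v/|dx/dθ| = 6.76/0.049105 = 137.67 rad/s.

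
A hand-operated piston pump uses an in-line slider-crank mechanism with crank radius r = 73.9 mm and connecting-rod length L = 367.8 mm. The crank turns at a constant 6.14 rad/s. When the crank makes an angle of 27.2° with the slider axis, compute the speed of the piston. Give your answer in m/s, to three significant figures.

0.245

ω = 6.14 rad/s
For an in-line slider-crank, x = r cosθ + √(L² − r² sin²θ), so v = −rω sinθ·[1 + r cosθ/√(L² − r² sin²θ)].
With r = 0.0739 m, L = 0.3678 m, θ = 27.2°: √(L² − r² sin²θ) = 0.36625 m.
v = −0.0739·6.14·0.45710·[1 + 0.0739·0.88942/0.36625] = -0.24463 m/s.
|v| = 0.24463 m/s.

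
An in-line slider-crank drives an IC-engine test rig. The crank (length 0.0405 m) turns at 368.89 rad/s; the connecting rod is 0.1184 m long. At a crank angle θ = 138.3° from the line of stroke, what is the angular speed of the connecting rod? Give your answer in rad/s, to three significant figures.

ω = 368.9 rad/s
The rod makes angle φ with the slider axis where L sinφ = r sinθ; differentiating, L cosφ·φ̇ = r ω cosθ.
L cosφ = √(L² − r² sin²θ) = 0.11529 m.
|ω_rod| = r ω |cosθ| / √(L² − r² sin²θ) = 0.0405·368.9·0.74664/0.11529 = 96.751 rad/s.

96.8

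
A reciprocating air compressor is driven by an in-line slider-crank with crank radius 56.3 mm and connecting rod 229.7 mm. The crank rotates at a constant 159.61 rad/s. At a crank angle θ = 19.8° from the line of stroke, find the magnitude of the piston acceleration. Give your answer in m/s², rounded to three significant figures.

ω = 159.6 rad/s
x(θ) = r cosθ + √(L² − r² sin²θ); with ω constant, a = ω²·d²x/dθ².
d²x/dθ² = −r cosθ − r²(cos2θ)/√u − r⁴ sin²2θ/(4u^{3/2}),  u = L² − r² sin²θ = 0.0523984 m².
Substituting r = 0.0563 m, L = 0.2297 m, θ = 19.8°: d²x/dθ² = -0.063726 m.
a = ω²·d²x/dθ² = (159.6)²·(-0.063726) = -1623.4 m/s²;  |a| = 1623.4 m/s².

1620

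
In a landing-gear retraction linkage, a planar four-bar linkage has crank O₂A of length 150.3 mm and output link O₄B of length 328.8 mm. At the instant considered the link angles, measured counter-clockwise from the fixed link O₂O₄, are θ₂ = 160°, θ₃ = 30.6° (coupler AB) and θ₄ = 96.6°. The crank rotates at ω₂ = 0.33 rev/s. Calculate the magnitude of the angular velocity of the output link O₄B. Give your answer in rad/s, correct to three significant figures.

ω₂ = 2.073 rad/s (from 0.33 rev/s).
Differentiating the loop-closure r₂e^{iθ₂}+r₃e^{iθ₃}=r₁+r₄e^{iθ₄} gives r₂ω₂e^{iθ₂}+r₃ω₃e^{iθ₃}=r₄ω₄e^{iθ₄}.
Eliminating the other unknown: ω₄ = r₂ω₂ sin(θ₂−θ₃) / [r₄ sin(θ₄−θ₃)].
Numerator sine = +0.77273; denominator sine = +0.91355.
Result = 0.1503·2.073·(+0.77273) / (0.3288·(+0.91355)) = +0.80172 rad/s; magnitude 0.80172 rad/s.

0.802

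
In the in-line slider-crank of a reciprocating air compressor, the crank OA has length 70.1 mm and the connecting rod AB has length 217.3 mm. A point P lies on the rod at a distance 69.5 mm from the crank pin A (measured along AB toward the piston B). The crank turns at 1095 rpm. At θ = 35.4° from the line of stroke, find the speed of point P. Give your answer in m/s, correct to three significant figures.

ω = 114.7 rad/s.  Crank-pin speed |V_A| = rω = 8.0382 m/s, perpendicular to OA.
Rod angle: sinφ = −(r/L) sinθ ⇒ φ = -10.770°; ω_rod = −rω cosθ/√(L²−r²sin²θ) = -30.693 rad/s.
V_P = V_A + ω_rod × AP, with AP = 0.0695 m along the rod.
Components: V_Px = −rω sinθ − a·ω_rod·sinφ = -5.055 m/s;  V_Py = rω cosθ + a·ω_rod·cosφ = +4.4566 m/s.
|V_P| = √(V_Px² + V_Py²) = 6.739 m/s.

6.74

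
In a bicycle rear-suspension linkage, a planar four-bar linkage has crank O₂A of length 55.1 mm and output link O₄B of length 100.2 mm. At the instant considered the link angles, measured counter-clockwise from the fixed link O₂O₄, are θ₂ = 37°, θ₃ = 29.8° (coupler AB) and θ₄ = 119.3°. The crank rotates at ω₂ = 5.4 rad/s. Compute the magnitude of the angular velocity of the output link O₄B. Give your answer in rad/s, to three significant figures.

0.372

ω₂ = 5.4 rad/s
Differentiating the loop-closure r₂e^{iθ₂}+r₃e^{iθ₃}=r₁+r₄e^{iθ₄} gives r₂ω₂e^{iθ₂}+r₃ω₃e^{iθ₃}=r₄ω₄e^{iθ₄}.
Eliminating the other unknown: ω₄ = r₂ω₂ sin(θ₂−θ₃) / [r₄ sin(θ₄−θ₃)].
Numerator sine = +0.12533; denominator sine = +0.99996.
Result = 0.0551·5.4·(+0.12533) / (0.1002·(+0.99996)) = +0.37219 rad/s; magnitude 0.37219 rad/s.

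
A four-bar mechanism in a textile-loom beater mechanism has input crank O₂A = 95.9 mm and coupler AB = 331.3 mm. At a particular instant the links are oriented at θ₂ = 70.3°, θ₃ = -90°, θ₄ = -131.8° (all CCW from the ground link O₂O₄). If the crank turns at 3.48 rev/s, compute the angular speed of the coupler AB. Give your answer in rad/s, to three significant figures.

3.57

ω₂ = 21.87 rad/s (from 3.48 rev/s).
Differentiating the loop-closure r₂e^{iθ₂}+r₃e^{iθ₃}=r₁+r₄e^{iθ₄} gives r₂ω₂e^{iθ₂}+r₃ω₃e^{iθ₃}=r₄ω₄e^{iθ₄}.
Eliminating the other unknown: ω₃ = r₂ω₂ sin(θ₄−θ₂) / [r₃ sin(θ₃−θ₄)].
Numerator sine = +0.37622; denominator sine = +0.66653.
Result = 0.0959·21.87·(+0.37622) / (0.3313·(+0.66653)) = +3.5726 rad/s; magnitude 3.5726 rad/s.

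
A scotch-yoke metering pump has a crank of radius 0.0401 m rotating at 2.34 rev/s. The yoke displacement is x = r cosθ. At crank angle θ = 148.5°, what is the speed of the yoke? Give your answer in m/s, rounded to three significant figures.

ω = 14.7 rad/s (from 2.34 rev/s).
x = r cosθ ⇒ ẋ = −rω sinθ.
|v| = rω|sinθ| = 0.0401·14.7·|sin 148.5°| = 0.30805 m/s.

0.308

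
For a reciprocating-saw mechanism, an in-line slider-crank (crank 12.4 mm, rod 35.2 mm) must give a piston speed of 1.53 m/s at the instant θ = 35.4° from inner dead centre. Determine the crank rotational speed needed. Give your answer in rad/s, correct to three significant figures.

For an in-line slider-crank, |v_piston| = rω|sinθ|·[1 + r cosθ/√(L² − r² sin²θ)].
With r = 0.0124 m, L = 0.0352 m, θ = 35.4°: the bracketed kinematic factor |dx/dθ| = 0.00929 m.
ω = v/|dx/dθ| = 1.53/0.00929 = 164.69 rad/s.

165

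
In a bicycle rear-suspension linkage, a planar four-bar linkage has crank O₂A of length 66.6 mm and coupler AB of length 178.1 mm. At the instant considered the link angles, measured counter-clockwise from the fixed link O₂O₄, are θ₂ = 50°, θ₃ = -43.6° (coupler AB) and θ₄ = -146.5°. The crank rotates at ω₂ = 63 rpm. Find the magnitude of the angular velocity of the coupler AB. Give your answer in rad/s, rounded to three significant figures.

0.719

ω₂ = 6.597 rad/s (from 63 rpm).
Differentiating the loop-closure r₂e^{iθ₂}+r₃e^{iθ₃}=r₁+r₄e^{iθ₄} gives r₂ω₂e^{iθ₂}+r₃ω₃e^{iθ₃}=r₄ω₄e^{iθ₄}.
Eliminating the other unknown: ω₃ = r₂ω₂ sin(θ₄−θ₂) / [r₃ sin(θ₃−θ₄)].
Numerator sine = +0.28402; denominator sine = +0.97476.
Result = 0.0666·6.597·(+0.28402) / (0.1781·(+0.97476)) = +0.71882 rad/s; magnitude 0.71882 rad/s.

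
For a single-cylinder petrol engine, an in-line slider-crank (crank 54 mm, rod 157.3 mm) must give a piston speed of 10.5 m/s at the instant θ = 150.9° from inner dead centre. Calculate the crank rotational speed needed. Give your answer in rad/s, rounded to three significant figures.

For an in-line slider-crank, |v_piston| = rω|sinθ|·[1 + r cosθ/√(L² − r² sin²θ)].
With r = 0.054 m, L = 0.1573 m, θ = 150.9°: the bracketed kinematic factor |dx/dθ| = 0.018272 m.
ω = v/|dx/dθ| = 10.5/0.018272 = 574.64 rad/s.

575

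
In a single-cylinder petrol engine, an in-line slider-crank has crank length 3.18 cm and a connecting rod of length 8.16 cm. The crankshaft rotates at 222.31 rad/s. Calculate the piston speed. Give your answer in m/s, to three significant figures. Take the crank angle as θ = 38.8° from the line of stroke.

ω = 222.3 rad/s
For an in-line slider-crank, x = r cosθ + √(L² − r² sin²θ), so v = −rω sinθ·[1 + r cosθ/√(L² − r² sin²θ)].
With r = 0.0318 m, L = 0.0816 m, θ = 38.8°: √(L² − r² sin²θ) = 0.07913 m.
v = −0.0318·222.3·0.62660·[1 + 0.0318·0.77934/0.07913] = -5.8171 m/s.
|v| = 5.8171 m/s.

5.82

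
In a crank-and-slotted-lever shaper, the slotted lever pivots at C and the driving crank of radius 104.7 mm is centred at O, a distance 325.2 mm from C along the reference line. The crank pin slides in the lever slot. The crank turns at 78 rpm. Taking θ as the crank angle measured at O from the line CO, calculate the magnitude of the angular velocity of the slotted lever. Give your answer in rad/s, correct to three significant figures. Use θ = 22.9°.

ω = 8.168 rad/s (from 78 rpm).
Crank pin A relative to C: A = (d + r cosθ, r sinθ); lever angle φ = atan2(r sinθ, d + r cosθ).
Differentiating tanφ: φ̇ = rω(d cosθ + r)/(d² + r² + 2dr cosθ).
d² + r² + 2dr cosθ = |CA|² = 0.179447 m²;  d cosθ + r = +0.40427 m.
|ω_lever| = |0.1047·8.168·+0.40427| / 0.179447 = 1.9267 rad/s.

1.93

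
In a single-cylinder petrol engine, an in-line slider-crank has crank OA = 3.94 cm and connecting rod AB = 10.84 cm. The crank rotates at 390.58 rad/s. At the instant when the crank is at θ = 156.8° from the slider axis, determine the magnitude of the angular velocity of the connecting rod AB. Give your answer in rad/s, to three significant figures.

132

ω = 390.6 rad/s
The rod makes angle φ with the slider axis where L sinφ = r sinθ; differentiating, L cosφ·φ̇ = r ω cosθ.
L cosφ = √(L² − r² sin²θ) = 0.10728 m.
|ω_rod| = r ω |cosθ| / √(L² − r² sin²θ) = 0.0394·390.6·0.91914/0.10728 = 131.84 rad/s.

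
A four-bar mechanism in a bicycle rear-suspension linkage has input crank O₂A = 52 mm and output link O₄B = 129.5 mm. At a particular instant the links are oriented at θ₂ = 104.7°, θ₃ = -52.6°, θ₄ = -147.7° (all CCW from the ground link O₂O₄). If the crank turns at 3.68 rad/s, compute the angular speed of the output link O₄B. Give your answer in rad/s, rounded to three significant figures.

ω₂ = 3.68 rad/s
Differentiating the loop-closure r₂e^{iθ₂}+r₃e^{iθ₃}=r₁+r₄e^{iθ₄} gives r₂ω₂e^{iθ₂}+r₃ω₃e^{iθ₃}=r₄ω₄e^{iθ₄}.
Eliminating the other unknown: ω₄ = r₂ω₂ sin(θ₂−θ₃) / [r₄ sin(θ₄−θ₃)].
Numerator sine = +0.38591; denominator sine = -0.99604.
Result = 0.052·3.68·(+0.38591) / (0.1295·(-0.99604)) = -0.57251 rad/s; magnitude 0.57251 rad/s.

0.573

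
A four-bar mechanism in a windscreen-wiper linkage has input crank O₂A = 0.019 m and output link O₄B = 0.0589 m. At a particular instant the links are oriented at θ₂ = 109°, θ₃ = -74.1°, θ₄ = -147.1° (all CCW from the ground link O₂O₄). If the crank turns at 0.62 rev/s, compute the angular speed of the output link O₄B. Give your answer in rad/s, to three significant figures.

ω₂ = 3.896 rad/s (from 0.62 rev/s).
Differentiating the loop-closure r₂e^{iθ₂}+r₃e^{iθ₃}=r₁+r₄e^{iθ₄} gives r₂ω₂e^{iθ₂}+r₃ω₃e^{iθ₃}=r₄ω₄e^{iθ₄}.
Eliminating the other unknown: ω₄ = r₂ω₂ sin(θ₂−θ₃) / [r₄ sin(θ₄−θ₃)].
Numerator sine = -0.05408; denominator sine = -0.95630.
Result = 0.019·3.896·(-0.05408) / (0.0589·(-0.95630)) = +0.071063 rad/s; magnitude 0.071063 rad/s.

0.0711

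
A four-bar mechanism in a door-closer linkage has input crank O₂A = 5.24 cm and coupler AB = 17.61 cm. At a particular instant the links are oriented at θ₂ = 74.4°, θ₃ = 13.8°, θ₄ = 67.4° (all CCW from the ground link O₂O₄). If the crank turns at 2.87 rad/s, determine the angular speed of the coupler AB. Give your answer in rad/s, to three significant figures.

0.129

ω₂ = 2.87 rad/s
Differentiating the loop-closure r₂e^{iθ₂}+r₃e^{iθ₃}=r₁+r₄e^{iθ₄} gives r₂ω₂e^{iθ₂}+r₃ω₃e^{iθ₃}=r₄ω₄e^{iθ₄}.
Eliminating the other unknown: ω₃ = r₂ω₂ sin(θ₄−θ₂) / [r₃ sin(θ₃−θ₄)].
Numerator sine = -0.12187; denominator sine = -0.80489.
Result = 0.0524·2.87·(-0.12187) / (0.1761·(-0.80489)) = +0.1293 rad/s; magnitude 0.1293 rad/s.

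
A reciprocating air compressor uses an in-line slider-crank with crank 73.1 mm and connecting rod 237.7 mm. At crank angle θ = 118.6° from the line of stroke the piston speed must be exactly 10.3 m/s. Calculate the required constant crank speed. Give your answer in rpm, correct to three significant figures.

1810

For an in-line slider-crank, |v_piston| = rω|sinθ|·[1 + r cosθ/√(L² − r² sin²θ)].
With r = 0.0731 m, L = 0.2377 m, θ = 118.6°: the bracketed kinematic factor |dx/dθ| = 0.054368 m.
ω = v/|dx/dθ| = 10.3/0.054368 = 189.45 rad/s.
N = 60ω/(2π) = 1809.1 rpm.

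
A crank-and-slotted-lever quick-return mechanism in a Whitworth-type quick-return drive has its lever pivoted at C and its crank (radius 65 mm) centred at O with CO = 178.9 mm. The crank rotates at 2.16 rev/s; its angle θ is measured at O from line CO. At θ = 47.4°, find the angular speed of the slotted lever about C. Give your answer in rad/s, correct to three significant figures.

ω = 13.57 rad/s (from 2.16 rev/s).
Crank pin A relative to C: A = (d + r cosθ, r sinθ); lever angle φ = atan2(r sinθ, d + r cosθ).
Differentiating tanφ: φ̇ = rω(d cosθ + r)/(d² + r² + 2dr cosθ).
d² + r² + 2dr cosθ = |CA|² = 0.0519723 m²;  d cosθ + r = +0.18609 m.
|ω_lever| = |0.065·13.57·+0.18609| / 0.0519723 = 3.1587 rad/s.

3.16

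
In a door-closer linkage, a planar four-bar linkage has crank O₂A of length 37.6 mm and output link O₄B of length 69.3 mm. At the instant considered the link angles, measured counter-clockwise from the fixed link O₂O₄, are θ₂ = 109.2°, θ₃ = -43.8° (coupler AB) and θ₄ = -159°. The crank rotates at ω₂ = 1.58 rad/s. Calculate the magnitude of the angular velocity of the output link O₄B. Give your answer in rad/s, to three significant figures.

ω₂ = 1.58 rad/s
Differentiating the loop-closure r₂e^{iθ₂}+r₃e^{iθ₃}=r₁+r₄e^{iθ₄} gives r₂ω₂e^{iθ₂}+r₃ω₃e^{iθ₃}=r₄ω₄e^{iθ₄}.
Eliminating the other unknown: ω₄ = r₂ω₂ sin(θ₂−θ₃) / [r₄ sin(θ₄−θ₃)].
Numerator sine = +0.45399; denominator sine = -0.90483.
Result = 0.0376·1.58·(+0.45399) / (0.0693·(-0.90483)) = -0.43012 rad/s; magnitude 0.43012 rad/s.

0.430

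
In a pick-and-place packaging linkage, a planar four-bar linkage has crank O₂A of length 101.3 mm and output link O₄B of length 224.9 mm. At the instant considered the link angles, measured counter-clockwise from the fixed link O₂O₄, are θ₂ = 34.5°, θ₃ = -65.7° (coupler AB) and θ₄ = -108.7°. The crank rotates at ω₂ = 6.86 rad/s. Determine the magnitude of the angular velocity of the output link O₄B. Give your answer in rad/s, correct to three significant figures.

4.46

ω₂ = 6.86 rad/s
Differentiating the loop-closure r₂e^{iθ₂}+r₃e^{iθ₃}=r₁+r₄e^{iθ₄} gives r₂ω₂e^{iθ₂}+r₃ω₃e^{iθ₃}=r₄ω₄e^{iθ₄}.
Eliminating the other unknown: ω₄ = r₂ω₂ sin(θ₂−θ₃) / [r₄ sin(θ₄−θ₃)].
Numerator sine = +0.98420; denominator sine = -0.68200.
Result = 0.1013·6.86·(+0.98420) / (0.2249·(-0.68200)) = -4.459 rad/s; magnitude 4.459 rad/s.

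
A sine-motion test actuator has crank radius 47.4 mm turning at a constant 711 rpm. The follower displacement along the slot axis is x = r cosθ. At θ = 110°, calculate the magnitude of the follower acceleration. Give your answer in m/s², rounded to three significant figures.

ω = 74.46 rad/s (from 711 rpm).
x = r cosθ ⇒ ẍ = −rω² cosθ (ω constant).
|a| = rω²|cosθ| = 0.0474·(74.46)²·|cos 110°| = 89.872 m/s².

89.9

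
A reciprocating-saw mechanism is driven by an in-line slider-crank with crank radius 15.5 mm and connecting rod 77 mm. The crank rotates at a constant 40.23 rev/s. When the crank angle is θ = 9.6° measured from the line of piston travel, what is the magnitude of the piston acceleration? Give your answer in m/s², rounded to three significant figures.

ω = 2π·40.2 = 252.8 rad/s
x(θ) = r cosθ + √(L² − r² sin²θ); with ω constant, a = ω²·d²x/dθ².
d²x/dθ² = −r cosθ − r²(cos2θ)/√u − r⁴ sin²2θ/(4u^{3/2}),  u = L² − r² sin²θ = 0.00592232 m².
Substituting r = 0.0155 m, L = 0.077 m, θ = 9.6°: d²x/dθ² = -0.018235 m.
a = ω²·d²x/dθ² = (252.8)²·(-0.018235) = -1165.1 m/s²;  |a| = 1165.1 m/s².

1170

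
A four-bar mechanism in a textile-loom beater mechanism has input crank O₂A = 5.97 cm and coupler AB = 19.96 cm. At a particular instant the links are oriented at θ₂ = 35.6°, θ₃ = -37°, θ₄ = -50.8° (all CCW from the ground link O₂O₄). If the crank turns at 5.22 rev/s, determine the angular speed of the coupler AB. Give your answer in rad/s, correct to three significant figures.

ω₂ = 32.8 rad/s (from 5.22 rev/s).
Differentiating the loop-closure r₂e^{iθ₂}+r₃e^{iθ₃}=r₁+r₄e^{iθ₄} gives r₂ω₂e^{iθ₂}+r₃ω₃e^{iθ₃}=r₄ω₄e^{iθ₄}.
Eliminating the other unknown: ω₃ = r₂ω₂ sin(θ₄−θ₂) / [r₃ sin(θ₃−θ₄)].
Numerator sine = -0.99803; denominator sine = +0.23853.
Result = 0.0597·32.8·(-0.99803) / (0.1996·(+0.23853)) = -41.045 rad/s; magnitude 41.045 rad/s.

41.0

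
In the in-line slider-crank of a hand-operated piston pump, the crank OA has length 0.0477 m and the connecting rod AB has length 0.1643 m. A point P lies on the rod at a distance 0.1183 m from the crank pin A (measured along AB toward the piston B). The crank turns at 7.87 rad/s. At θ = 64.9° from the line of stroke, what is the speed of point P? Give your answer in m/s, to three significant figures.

ω = 7.87 rad/s.  Crank-pin speed |V_A| = rω = 0.3754 m/s, perpendicular to OA.
Rod angle: sinφ = −(r/L) sinθ ⇒ φ = -15.243°; ω_rod = −rω cosθ/√(L²−r²sin²θ) = -1.0046 rad/s.
V_P = V_A + ω_rod × AP, with AP = 0.1183 m along the rod.
Components: V_Px = −rω sinθ − a·ω_rod·sinφ = -0.37119 m/s;  V_Py = rω cosθ + a·ω_rod·cosφ = +0.044584 m/s.
|V_P| = √(V_Px² + V_Py²) = 0.37386 m/s.

0.374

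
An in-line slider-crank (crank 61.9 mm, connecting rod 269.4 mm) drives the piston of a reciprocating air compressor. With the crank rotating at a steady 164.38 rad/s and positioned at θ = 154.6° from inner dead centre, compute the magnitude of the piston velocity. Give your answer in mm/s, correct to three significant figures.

ω = 164.4 rad/s
For an in-line slider-crank, x = r cosθ + √(L² − r² sin²θ), so v = −rω sinθ·[1 + r cosθ/√(L² − r² sin²θ)].
With r = 0.0619 m, L = 0.2694 m, θ = 154.6°: √(L² − r² sin²θ) = 0.26809 m.
v = −0.0619·164.4·0.42894·[1 + 0.0619·-0.90334/0.26809] = -3.4541 m/s.
|v| = 3.4541 m/s = 3454.1 mm/s.

3450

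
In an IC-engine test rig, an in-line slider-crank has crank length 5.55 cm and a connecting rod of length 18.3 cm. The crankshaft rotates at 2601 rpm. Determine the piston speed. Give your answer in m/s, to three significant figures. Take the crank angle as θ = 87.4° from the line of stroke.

15.3

ω = 2π·2601/60 = 272.4 rad/s
For an in-line slider-crank, x = r cosθ + √(L² − r² sin²θ), so v = −rω sinθ·[1 + r cosθ/√(L² − r² sin²θ)].
With r = 0.0555 m, L = 0.183 m, θ = 87.4°: √(L² − r² sin²θ) = 0.1744 m.
v = −0.0555·272.4·0.99897·[1 + 0.0555·0.04536/0.1744] = -15.319 m/s.
|v| = 15.319 m/s.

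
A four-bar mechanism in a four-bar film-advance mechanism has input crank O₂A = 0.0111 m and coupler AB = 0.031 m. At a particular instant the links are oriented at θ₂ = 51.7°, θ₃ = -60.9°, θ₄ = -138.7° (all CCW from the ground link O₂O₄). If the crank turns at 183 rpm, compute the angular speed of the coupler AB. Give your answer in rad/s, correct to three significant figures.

1.27

ω₂ = 19.16 rad/s (from 183 rpm).
Differentiating the loop-closure r₂e^{iθ₂}+r₃e^{iθ₃}=r₁+r₄e^{iθ₄} gives r₂ω₂e^{iθ₂}+r₃ω₃e^{iθ₃}=r₄ω₄e^{iθ₄}.
Eliminating the other unknown: ω₃ = r₂ω₂ sin(θ₄−θ₂) / [r₃ sin(θ₃−θ₄)].
Numerator sine = +0.18052; denominator sine = +0.97742.
Result = 0.0111·19.16·(+0.18052) / (0.031·(+0.97742)) = +1.2673 rad/s; magnitude 1.2673 rad/s.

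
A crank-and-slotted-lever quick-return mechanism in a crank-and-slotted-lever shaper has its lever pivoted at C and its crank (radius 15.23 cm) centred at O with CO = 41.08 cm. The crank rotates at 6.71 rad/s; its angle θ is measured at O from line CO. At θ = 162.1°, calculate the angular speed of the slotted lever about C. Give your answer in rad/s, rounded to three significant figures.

3.35

ω = 6.71 rad/s
Crank pin A relative to C: A = (d + r cosθ, r sinθ); lever angle φ = atan2(r sinθ, d + r cosθ).
Differentiating tanφ: φ̇ = rω(d cosθ + r)/(d² + r² + 2dr cosθ).
d² + r² + 2dr cosθ = |CA|² = 0.0728792 m²;  d cosθ + r = -0.23861 m.
|ω_lever| = |0.1523·6.71·-0.23861| / 0.0728792 = 3.3459 rad/s.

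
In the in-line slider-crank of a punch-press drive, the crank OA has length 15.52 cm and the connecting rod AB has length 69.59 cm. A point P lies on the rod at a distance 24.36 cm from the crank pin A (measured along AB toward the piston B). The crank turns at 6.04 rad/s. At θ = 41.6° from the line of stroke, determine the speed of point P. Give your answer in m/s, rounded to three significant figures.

ω = 6.04 rad/s.  Crank-pin speed |V_A| = rω = 0.93741 m/s, perpendicular to OA.
Rod angle: sinφ = −(r/L) sinθ ⇒ φ = -8.515°; ω_rod = −rω cosθ/√(L²−r²sin²θ) = -1.0185 rad/s.
V_P = V_A + ω_rod × AP, with AP = 0.2436 m along the rod.
Components: V_Px = −rω sinθ − a·ω_rod·sinφ = -0.65911 m/s;  V_Py = rω cosθ + a·ω_rod·cosφ = +0.45561 m/s.
|V_P| = √(V_Px² + V_Py²) = 0.80125 m/s.

0.801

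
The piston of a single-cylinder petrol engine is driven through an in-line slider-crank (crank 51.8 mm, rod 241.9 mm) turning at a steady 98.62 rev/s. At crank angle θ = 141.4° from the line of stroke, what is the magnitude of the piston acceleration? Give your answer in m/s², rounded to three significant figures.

ω = 2π·98.6 = 619.6 rad/s
x(θ) = r cosθ + √(L² − r² sin²θ); with ω constant, a = ω²·d²x/dθ².
d²x/dθ² = −r cosθ − r²(cos2θ)/√u − r⁴ sin²2θ/(4u^{3/2}),  u = L² − r² sin²θ = 0.0574712 m².
Substituting r = 0.0518 m, L = 0.2419 m, θ = 141.4°: d²x/dθ² = +0.037879 m.
a = ω²·d²x/dθ² = (619.6)²·(+0.037879) = +14544 m/s²;  |a| = 14544 m/s².

14500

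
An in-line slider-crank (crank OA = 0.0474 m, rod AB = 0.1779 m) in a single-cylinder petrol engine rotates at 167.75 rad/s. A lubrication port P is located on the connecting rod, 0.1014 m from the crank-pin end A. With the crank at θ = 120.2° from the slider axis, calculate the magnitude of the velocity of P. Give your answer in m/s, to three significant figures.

6.56

ω = 167.8 rad/s.  Crank-pin speed |V_A| = rω = 7.9513 m/s, perpendicular to OA.
Rod angle: sinφ = −(r/L) sinθ ⇒ φ = -13.313°; ω_rod = −rω cosθ/√(L²−r²sin²θ) = +23.104 rad/s.
V_P = V_A + ω_rod × AP, with AP = 0.1014 m along the rod.
Components: V_Px = −rω sinθ − a·ω_rod·sinφ = -6.3327 m/s;  V_Py = rω cosθ + a·ω_rod·cosφ = -1.7199 m/s.
|V_P| = √(V_Px² + V_Py²) = 6.5621 m/s.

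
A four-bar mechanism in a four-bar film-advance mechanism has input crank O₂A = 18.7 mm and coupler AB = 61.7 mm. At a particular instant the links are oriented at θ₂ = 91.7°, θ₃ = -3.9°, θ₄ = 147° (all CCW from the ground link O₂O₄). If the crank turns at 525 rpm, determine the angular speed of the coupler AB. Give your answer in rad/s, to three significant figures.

ω₂ = 54.98 rad/s (from 525 rpm).
Differentiating the loop-closure r₂e^{iθ₂}+r₃e^{iθ₃}=r₁+r₄e^{iθ₄} gives r₂ω₂e^{iθ₂}+r₃ω₃e^{iθ₃}=r₄ω₄e^{iθ₄}.
Eliminating the other unknown: ω₃ = r₂ω₂ sin(θ₄−θ₂) / [r₃ sin(θ₃−θ₄)].
Numerator sine = +0.82214; denominator sine = -0.48634.
Result = 0.0187·54.98·(+0.82214) / (0.0617·(-0.48634)) = -28.168 rad/s; magnitude 28.168 rad/s.

28.2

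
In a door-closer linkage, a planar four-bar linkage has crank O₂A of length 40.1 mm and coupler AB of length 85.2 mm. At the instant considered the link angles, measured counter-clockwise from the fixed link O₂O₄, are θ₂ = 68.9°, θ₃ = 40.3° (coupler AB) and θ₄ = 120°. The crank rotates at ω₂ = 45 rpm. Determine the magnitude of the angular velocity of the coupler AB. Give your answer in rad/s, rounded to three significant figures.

ω₂ = 4.712 rad/s (from 45 rpm).
Differentiating the loop-closure r₂e^{iθ₂}+r₃e^{iθ₃}=r₁+r₄e^{iθ₄} gives r₂ω₂e^{iθ₂}+r₃ω₃e^{iθ₃}=r₄ω₄e^{iθ₄}.
Eliminating the other unknown: ω₃ = r₂ω₂ sin(θ₄−θ₂) / [r₃ sin(θ₃−θ₄)].
Numerator sine = +0.77824; denominator sine = -0.98389.
Result = 0.0401·4.712·(+0.77824) / (0.0852·(-0.98389)) = -1.7544 rad/s; magnitude 1.7544 rad/s.

1.75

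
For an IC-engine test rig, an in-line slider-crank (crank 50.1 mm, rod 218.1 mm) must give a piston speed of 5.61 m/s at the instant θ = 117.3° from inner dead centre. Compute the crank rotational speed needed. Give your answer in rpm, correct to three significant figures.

For an in-line slider-crank, |v_piston| = rω|sinθ|·[1 + r cosθ/√(L² − r² sin²θ)].
With r = 0.0501 m, L = 0.2181 m, θ = 117.3°: the bracketed kinematic factor |dx/dθ| = 0.039728 m.
ω = v/|dx/dθ| = 5.61/0.039728 = 141.21 rad/s.
N = 60ω/(2π) = 1348.4 rpm.

1350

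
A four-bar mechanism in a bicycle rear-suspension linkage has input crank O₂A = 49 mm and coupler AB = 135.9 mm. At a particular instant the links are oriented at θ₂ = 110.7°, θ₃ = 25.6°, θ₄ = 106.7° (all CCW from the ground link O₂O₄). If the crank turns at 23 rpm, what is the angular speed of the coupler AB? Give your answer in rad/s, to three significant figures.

ω₂ = 2.409 rad/s (from 23 rpm).
Differentiating the loop-closure r₂e^{iθ₂}+r₃e^{iθ₃}=r₁+r₄e^{iθ₄} gives r₂ω₂e^{iθ₂}+r₃ω₃e^{iθ₃}=r₄ω₄e^{iθ₄}.
Eliminating the other unknown: ω₃ = r₂ω₂ sin(θ₄−θ₂) / [r₃ sin(θ₃−θ₄)].
Numerator sine = -0.06976; denominator sine = -0.98796.
Result = 0.049·2.409·(-0.06976) / (0.1359·(-0.98796)) = +0.061317 rad/s; magnitude 0.061317 rad/s.

0.0613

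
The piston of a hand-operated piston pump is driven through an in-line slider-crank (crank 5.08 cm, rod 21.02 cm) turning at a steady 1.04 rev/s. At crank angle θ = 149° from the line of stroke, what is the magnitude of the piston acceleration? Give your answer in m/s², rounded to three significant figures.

ω = 2π·1.04 = 6.535 rad/s
x(θ) = r cosθ + √(L² − r² sin²θ); with ω constant, a = ω²·d²x/dθ².
d²x/dθ² = −r cosθ − r²(cos2θ)/√u − r⁴ sin²2θ/(4u^{3/2}),  u = L² − r² sin²θ = 0.0434995 m².
Substituting r = 0.0508 m, L = 0.2102 m, θ = 149°: d²x/dθ² = +0.037592 m.
a = ω²·d²x/dθ² = (6.535)²·(+0.037592) = +1.6052 m/s²;  |a| = 1.6052 m/s².

1.61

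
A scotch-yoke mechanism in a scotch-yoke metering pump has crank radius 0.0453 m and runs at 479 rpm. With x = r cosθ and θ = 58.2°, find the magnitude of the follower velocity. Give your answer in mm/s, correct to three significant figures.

1930

ω = 50.16 rad/s (from 479 rpm).
x = r cosθ ⇒ ẋ = −rω sinθ.
|v| = rω|sinθ| = 0.0453·50.16·|sin 58.2°| = 1.9312 m/s = 1931.2 mm/s.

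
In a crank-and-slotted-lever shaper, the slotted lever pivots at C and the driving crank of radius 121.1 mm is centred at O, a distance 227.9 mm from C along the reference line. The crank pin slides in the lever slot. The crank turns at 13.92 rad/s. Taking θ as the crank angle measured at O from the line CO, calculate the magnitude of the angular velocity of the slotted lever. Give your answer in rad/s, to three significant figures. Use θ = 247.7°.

1.28

ω = 13.92 rad/s
Crank pin A relative to C: A = (d + r cosθ, r sinθ); lever angle φ = atan2(r sinθ, d + r cosθ).
Differentiating tanφ: φ̇ = rω(d cosθ + r)/(d² + r² + 2dr cosθ).
d² + r² + 2dr cosθ = |CA|² = 0.0456586 m²;  d cosθ + r = +0.034622 m.
|ω_lever| = |0.1211·13.92·+0.034622| / 0.0456586 = 1.2782 rad/s.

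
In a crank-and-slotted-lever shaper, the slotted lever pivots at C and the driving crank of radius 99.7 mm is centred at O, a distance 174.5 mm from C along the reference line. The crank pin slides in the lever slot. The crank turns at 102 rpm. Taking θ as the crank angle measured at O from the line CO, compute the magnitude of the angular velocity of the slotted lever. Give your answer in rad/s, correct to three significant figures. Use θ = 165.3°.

ω = 10.68 rad/s (from 102 rpm).
Crank pin A relative to C: A = (d + r cosθ, r sinθ); lever angle φ = atan2(r sinθ, d + r cosθ).
Differentiating tanφ: φ̇ = rω(d cosθ + r)/(d² + r² + 2dr cosθ).
d² + r² + 2dr cosθ = |CA|² = 0.00673397 m²;  d cosθ + r = -0.069088 m.
|ω_lever| = |0.0997·10.68·-0.069088| / 0.00673397 = 10.926 rad/s.

10.9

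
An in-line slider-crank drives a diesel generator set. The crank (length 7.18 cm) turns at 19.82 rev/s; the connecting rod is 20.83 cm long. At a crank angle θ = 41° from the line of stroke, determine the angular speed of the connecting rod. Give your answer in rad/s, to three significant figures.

33.3

ω = 124.5 rad/s (converted from 19.82 rev/s).
The rod makes angle φ with the slider axis where L sinφ = r sinθ; differentiating, L cosφ·φ̇ = r ω cosθ.
L cosφ = √(L² − r² sin²θ) = 0.2029 m.
|ω_rod| = r ω |cosθ| / √(L² − r² sin²θ) = 0.0718·124.5·0.75471/0.2029 = 33.258 rad/s.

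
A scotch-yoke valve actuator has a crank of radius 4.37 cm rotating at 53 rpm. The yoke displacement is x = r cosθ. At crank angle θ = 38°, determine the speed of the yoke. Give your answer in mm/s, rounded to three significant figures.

149

ω = 5.55 rad/s (from 53 rpm).
x = r cosθ ⇒ ẋ = −rω sinθ.
|v| = rω|sinθ| = 0.0437·5.55·|sin 38°| = 0.14932 m/s = 149.32 mm/s.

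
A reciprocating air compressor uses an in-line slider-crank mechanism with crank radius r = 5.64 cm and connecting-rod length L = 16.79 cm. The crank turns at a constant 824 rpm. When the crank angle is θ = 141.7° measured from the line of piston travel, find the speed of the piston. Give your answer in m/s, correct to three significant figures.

2.20

ω = 2π·824/60 = 86.29 rad/s
For an in-line slider-crank, x = r cosθ + √(L² − r² sin²θ), so v = −rω sinθ·[1 + r cosθ/√(L² − r² sin²θ)].
With r = 0.0564 m, L = 0.1679 m, θ = 141.7°: √(L² − r² sin²θ) = 0.16422 m.
v = −0.0564·86.29·0.61978·[1 + 0.0564·-0.78478/0.16422] = -2.2033 m/s.
|v| = 2.2033 m/s.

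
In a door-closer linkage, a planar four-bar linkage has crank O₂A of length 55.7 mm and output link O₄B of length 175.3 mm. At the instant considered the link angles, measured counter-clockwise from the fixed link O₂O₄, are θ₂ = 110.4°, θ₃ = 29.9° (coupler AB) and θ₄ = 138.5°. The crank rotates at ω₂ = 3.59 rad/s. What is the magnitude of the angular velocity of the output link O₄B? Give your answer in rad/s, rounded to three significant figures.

1.19

ω₂ = 3.59 rad/s
Differentiating the loop-closure r₂e^{iθ₂}+r₃e^{iθ₃}=r₁+r₄e^{iθ₄} gives r₂ω₂e^{iθ₂}+r₃ω₃e^{iθ₃}=r₄ω₄e^{iθ₄}.
Eliminating the other unknown: ω₄ = r₂ω₂ sin(θ₂−θ₃) / [r₄ sin(θ₄−θ₃)].
Numerator sine = +0.98629; denominator sine = +0.94777.
Result = 0.0557·3.59·(+0.98629) / (0.1753·(+0.94777)) = +1.187 rad/s; magnitude 1.187 rad/s.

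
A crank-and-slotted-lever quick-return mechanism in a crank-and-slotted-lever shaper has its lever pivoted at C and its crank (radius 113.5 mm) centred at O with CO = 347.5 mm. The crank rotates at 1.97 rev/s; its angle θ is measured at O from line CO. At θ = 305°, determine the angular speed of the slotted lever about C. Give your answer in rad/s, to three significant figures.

ω = 12.38 rad/s (from 1.97 rev/s).
Crank pin A relative to C: A = (d + r cosθ, r sinθ); lever angle φ = atan2(r sinθ, d + r cosθ).
Differentiating tanφ: φ̇ = rω(d cosθ + r)/(d² + r² + 2dr cosθ).
d² + r² + 2dr cosθ = |CA|² = 0.178884 m²;  d cosθ + r = +0.31282 m.
|ω_lever| = |0.1135·12.38·+0.31282| / 0.178884 = 2.4568 rad/s.

2.46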